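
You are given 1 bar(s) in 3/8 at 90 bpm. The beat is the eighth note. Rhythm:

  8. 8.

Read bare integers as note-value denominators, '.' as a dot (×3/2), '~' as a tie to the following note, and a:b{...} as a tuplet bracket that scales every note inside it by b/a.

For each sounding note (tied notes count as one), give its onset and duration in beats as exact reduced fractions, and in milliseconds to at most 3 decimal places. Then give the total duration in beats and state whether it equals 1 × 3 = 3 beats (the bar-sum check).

1) 0.0ms=0b +1000.0ms=3/2b
2) 1000.0ms=3/2b +1000.0ms=3/2b
Σ=3b of 3 (90bpm 3/8) — PASS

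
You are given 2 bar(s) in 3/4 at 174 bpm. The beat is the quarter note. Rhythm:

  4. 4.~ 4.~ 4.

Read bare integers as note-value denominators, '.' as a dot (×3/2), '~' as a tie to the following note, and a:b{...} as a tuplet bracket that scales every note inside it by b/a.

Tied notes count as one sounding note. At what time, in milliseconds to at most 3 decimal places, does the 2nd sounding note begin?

note 2 onset = 3/2b = 517.241ms

1. 0.0ms @ 0 + 517.241ms (3/2)
2. 517.241ms @ 3/2 + 1551.724ms (9/2)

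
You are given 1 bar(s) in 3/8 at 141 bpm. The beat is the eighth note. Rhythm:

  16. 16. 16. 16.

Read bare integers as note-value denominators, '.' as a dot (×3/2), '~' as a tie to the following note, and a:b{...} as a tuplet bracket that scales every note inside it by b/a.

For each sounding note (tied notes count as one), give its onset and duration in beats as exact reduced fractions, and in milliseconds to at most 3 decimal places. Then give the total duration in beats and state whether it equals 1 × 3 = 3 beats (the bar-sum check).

1) 0.0ms=0b +319.149ms=3/4b
2) 319.149ms=3/4b +319.149ms=3/4b
3) 638.298ms=3/2b +319.149ms=3/4b
4) 957.447ms=9/4b +319.149ms=3/4b
Σ=3b of 3 (141bpm 3/8) — PASS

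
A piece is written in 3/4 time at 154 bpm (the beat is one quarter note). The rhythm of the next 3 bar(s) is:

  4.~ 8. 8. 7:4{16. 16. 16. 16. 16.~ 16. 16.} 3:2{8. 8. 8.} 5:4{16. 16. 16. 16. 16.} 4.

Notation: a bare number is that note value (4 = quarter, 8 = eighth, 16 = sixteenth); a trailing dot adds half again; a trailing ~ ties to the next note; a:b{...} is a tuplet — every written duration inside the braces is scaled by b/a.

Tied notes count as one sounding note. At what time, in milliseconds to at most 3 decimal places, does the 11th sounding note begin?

1. 0.0ms @ 0 + 876.623ms (9/4)
2. 876.623ms @ 9/4 + 292.208ms (3/4)
3. 1168.831ms @ 3 + 83.488ms (3/14)
4. 1252.319ms @ 45/14 + 83.488ms (3/14)
5. 1335.807ms @ 24/7 + 83.488ms (3/14)
6. 1419.295ms @ 51/14 + 83.488ms (3/14)
7. 1502.783ms @ 27/7 + 166.976ms (3/7)
8. 1669.759ms @ 30/7 + 83.488ms (3/14)
9. 1753.247ms @ 9/2 + 194.805ms (1/2)
10. 1948.052ms @ 5 + 194.805ms (1/2)
11. 2142.857ms @ 11/2 + 194.805ms (1/2)
12. 2337.662ms @ 6 + 116.883ms (3/10)
13. 2454.545ms @ 63/10 + 116.883ms (3/10)
14. 2571.429ms @ 33/5 + 116.883ms (3/10)
15. 2688.312ms @ 69/10 + 116.883ms (3/10)
16. 2805.195ms @ 36/5 + 116.883ms (3/10)
17. 2922.078ms @ 15/2 + 584.416ms (3/2)

note 11 onset = 11/2b = 2142.857ms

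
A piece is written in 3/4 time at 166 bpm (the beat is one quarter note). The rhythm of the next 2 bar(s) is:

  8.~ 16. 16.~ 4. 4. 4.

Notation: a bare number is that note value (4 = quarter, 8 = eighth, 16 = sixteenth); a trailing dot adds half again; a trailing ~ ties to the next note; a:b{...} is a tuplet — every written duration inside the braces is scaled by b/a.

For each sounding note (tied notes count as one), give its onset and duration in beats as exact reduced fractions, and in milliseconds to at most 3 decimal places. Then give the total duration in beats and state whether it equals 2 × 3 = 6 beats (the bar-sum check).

1) 0.0ms=0b +406.627ms=9/8b
2) 406.627ms=9/8b +677.711ms=15/8b
3) 1084.337ms=3b +542.169ms=3/2b
4) 1626.506ms=9/2b +542.169ms=3/2b
Σ=6b of 6 (166bpm 3/4) — PASS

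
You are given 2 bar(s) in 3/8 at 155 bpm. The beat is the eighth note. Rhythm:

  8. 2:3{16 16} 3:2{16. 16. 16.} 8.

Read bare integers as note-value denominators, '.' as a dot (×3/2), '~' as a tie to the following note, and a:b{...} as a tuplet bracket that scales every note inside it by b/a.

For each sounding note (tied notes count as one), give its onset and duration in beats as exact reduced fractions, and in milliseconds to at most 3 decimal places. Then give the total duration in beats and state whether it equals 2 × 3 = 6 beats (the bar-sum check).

1) 0.0ms=0b +580.645ms=3/2b
2) 580.645ms=3/2b +290.323ms=3/4b
3) 870.968ms=9/4b +290.323ms=3/4b
4) 1161.29ms=3b +193.548ms=1/2b
5) 1354.839ms=7/2b +193.548ms=1/2b
6) 1548.387ms=4b +193.548ms=1/2b
7) 1741.935ms=9/2b +580.645ms=3/2b
Σ=6b of 6 (155bpm 3/8) — PASS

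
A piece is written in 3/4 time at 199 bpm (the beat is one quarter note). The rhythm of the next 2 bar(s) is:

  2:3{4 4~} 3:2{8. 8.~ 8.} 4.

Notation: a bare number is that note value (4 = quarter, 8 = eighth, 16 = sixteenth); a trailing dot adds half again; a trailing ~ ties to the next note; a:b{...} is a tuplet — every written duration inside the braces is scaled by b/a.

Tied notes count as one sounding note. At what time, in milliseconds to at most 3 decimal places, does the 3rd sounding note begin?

note 3 onset = 7/2b = 1055.276ms

1. 0.0ms @ 0 + 452.261ms (3/2)
2. 452.261ms @ 3/2 + 603.015ms (2)
3. 1055.276ms @ 7/2 + 301.508ms (1)
4. 1356.784ms @ 9/2 + 452.261ms (3/2)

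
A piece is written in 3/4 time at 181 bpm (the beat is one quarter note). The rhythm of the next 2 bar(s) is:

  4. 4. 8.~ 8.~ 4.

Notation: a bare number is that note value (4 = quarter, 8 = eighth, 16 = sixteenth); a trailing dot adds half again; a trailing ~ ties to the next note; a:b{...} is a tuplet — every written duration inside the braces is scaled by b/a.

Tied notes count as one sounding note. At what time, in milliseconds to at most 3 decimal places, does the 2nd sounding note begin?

note 2 onset = 3/2b = 497.238ms

1. 0.0ms @ 0 + 497.238ms (3/2)
2. 497.238ms @ 3/2 + 497.238ms (3/2)
3. 994.475ms @ 3 + 994.475ms (3)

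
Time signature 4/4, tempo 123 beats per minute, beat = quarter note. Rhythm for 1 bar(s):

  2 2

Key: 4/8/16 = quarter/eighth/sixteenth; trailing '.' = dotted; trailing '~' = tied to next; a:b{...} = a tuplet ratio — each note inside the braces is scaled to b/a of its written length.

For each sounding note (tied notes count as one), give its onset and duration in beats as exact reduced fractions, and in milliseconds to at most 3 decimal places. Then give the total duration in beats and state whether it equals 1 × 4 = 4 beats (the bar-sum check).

1) 0.0ms=0b +975.61ms=2b
2) 975.61ms=2b +975.61ms=2b
Σ=4b of 4 (123bpm 4/4) — PASS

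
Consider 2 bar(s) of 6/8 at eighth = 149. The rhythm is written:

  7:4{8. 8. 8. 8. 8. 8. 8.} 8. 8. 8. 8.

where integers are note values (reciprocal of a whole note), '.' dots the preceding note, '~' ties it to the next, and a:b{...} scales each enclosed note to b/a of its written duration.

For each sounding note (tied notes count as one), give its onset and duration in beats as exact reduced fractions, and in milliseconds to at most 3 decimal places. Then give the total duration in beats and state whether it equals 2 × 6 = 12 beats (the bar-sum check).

1) 0.0ms=0b +345.158ms=6/7b
2) 345.158ms=6/7b +345.158ms=6/7b
3) 690.316ms=12/7b +345.158ms=6/7b
4) 1035.475ms=18/7b +345.158ms=6/7b
5) 1380.633ms=24/7b +345.158ms=6/7b
6) 1725.791ms=30/7b +345.158ms=6/7b
7) 2070.949ms=36/7b +345.158ms=6/7b
8) 2416.107ms=6b +604.027ms=3/2b
9) 3020.134ms=15/2b +604.027ms=3/2b
10) 3624.161ms=9b +604.027ms=3/2b
11) 4228.188ms=21/2b +604.027ms=3/2b
Σ=12b of 12 (149bpm 6/8) — PASS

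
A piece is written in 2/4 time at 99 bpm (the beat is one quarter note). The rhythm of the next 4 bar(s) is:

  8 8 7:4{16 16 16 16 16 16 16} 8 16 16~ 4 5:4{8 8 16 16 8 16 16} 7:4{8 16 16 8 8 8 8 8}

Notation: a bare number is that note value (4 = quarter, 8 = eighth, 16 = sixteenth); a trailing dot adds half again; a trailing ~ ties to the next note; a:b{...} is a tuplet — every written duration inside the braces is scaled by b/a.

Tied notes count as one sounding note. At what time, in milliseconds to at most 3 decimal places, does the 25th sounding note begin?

note 25 onset = 50/7b = 4329.004ms

1. 0.0ms @ 0 + 303.03ms (1/2)
2. 303.03ms @ 1/2 + 303.03ms (1/2)
3. 606.061ms @ 1 + 86.58ms (1/7)
4. 692.641ms @ 8/7 + 86.58ms (1/7)
5. 779.221ms @ 9/7 + 86.58ms (1/7)
6. 865.801ms @ 10/7 + 86.58ms (1/7)
7. 952.381ms @ 11/7 + 86.58ms (1/7)
8. 1038.961ms @ 12/7 + 86.58ms (1/7)
9. 1125.541ms @ 13/7 + 86.58ms (1/7)
10. 1212.121ms @ 2 + 303.03ms (1/2)
11. 1515.152ms @ 5/2 + 151.515ms (1/4)
12. 1666.667ms @ 11/4 + 757.576ms (5/4)
13. 2424.242ms @ 4 + 242.424ms (2/5)
14. 2666.667ms @ 22/5 + 242.424ms (2/5)
15. 2909.091ms @ 24/5 + 121.212ms (1/5)
16. 3030.303ms @ 5 + 121.212ms (1/5)
17. 3151.515ms @ 26/5 + 242.424ms (2/5)
18. 3393.939ms @ 28/5 + 121.212ms (1/5)
19. 3515.152ms @ 29/5 + 121.212ms (1/5)
20. 3636.364ms @ 6 + 173.16ms (2/7)
21. 3809.524ms @ 44/7 + 86.58ms (1/7)
22. 3896.104ms @ 45/7 + 86.58ms (1/7)
23. 3982.684ms @ 46/7 + 173.16ms (2/7)
24. 4155.844ms @ 48/7 + 173.16ms (2/7)
25. 4329.004ms @ 50/7 + 173.16ms (2/7)
26. 4502.165ms @ 52/7 + 173.16ms (2/7)
27. 4675.325ms @ 54/7 + 173.16ms (2/7)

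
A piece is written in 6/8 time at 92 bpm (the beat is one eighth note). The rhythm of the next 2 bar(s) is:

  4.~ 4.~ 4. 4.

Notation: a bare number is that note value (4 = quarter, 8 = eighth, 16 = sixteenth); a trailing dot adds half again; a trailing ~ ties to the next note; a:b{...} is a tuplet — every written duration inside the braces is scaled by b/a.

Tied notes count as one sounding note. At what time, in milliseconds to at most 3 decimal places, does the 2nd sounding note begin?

1. 0.0ms @ 0 + 5869.565ms (9)
2. 5869.565ms @ 9 + 1956.522ms (3)

note 2 onset = 9b = 5869.565ms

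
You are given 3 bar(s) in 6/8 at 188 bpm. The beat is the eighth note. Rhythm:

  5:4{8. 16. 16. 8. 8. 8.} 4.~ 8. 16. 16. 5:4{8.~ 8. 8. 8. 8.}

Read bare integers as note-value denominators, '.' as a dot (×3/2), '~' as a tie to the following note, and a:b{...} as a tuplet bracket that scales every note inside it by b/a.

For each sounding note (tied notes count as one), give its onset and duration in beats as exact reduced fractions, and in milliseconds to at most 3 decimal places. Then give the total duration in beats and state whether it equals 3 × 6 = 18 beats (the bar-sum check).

1) 0.0ms=0b +382.979ms=6/5b
2) 382.979ms=6/5b +191.489ms=3/5b
3) 574.468ms=9/5b +191.489ms=3/5b
4) 765.957ms=12/5b +382.979ms=6/5b
5) 1148.936ms=18/5b +382.979ms=6/5b
6) 1531.915ms=24/5b +382.979ms=6/5b
7) 1914.894ms=6b +1436.17ms=9/2b
8) 3351.064ms=21/2b +239.362ms=3/4b
9) 3590.426ms=45/4b +239.362ms=3/4b
10) 3829.787ms=12b +765.957ms=12/5b
11) 4595.745ms=72/5b +382.979ms=6/5b
12) 4978.723ms=78/5b +382.979ms=6/5b
13) 5361.702ms=84/5b +382.979ms=6/5b
Σ=18b of 18 (188bpm 6/8) — PASS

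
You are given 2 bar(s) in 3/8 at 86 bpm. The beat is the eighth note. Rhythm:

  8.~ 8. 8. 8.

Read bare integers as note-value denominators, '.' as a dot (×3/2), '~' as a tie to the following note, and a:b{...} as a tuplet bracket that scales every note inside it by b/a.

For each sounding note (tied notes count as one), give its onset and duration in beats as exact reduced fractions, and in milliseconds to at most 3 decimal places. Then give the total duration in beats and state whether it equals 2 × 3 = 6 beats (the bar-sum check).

1) 0.0ms=0b +2093.023ms=3b
2) 2093.023ms=3b +1046.512ms=3/2b
3) 3139.535ms=9/2b +1046.512ms=3/2b
Σ=6b of 6 (86bpm 3/8) — PASS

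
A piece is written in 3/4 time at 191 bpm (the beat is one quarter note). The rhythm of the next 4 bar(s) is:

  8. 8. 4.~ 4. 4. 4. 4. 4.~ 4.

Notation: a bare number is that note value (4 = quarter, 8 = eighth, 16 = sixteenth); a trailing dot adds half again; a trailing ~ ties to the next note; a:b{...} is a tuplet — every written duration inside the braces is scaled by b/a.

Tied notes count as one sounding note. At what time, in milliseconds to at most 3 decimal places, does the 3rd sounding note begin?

note 3 onset = 3/2b = 471.204ms

1. 0.0ms @ 0 + 235.602ms (3/4)
2. 235.602ms @ 3/4 + 235.602ms (3/4)
3. 471.204ms @ 3/2 + 942.408ms (3)
4. 1413.613ms @ 9/2 + 471.204ms (3/2)
5. 1884.817ms @ 6 + 471.204ms (3/2)
6. 2356.021ms @ 15/2 + 471.204ms (3/2)
7. 2827.225ms @ 9 + 942.408ms (3)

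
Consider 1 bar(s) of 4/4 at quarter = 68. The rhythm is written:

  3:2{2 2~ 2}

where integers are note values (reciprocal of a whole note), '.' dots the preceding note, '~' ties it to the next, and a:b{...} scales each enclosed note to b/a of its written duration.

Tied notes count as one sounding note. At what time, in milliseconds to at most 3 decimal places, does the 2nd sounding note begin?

1. 0.0ms @ 0 + 1176.471ms (4/3)
2. 1176.471ms @ 4/3 + 2352.941ms (8/3)

note 2 onset = 4/3b = 1176.471ms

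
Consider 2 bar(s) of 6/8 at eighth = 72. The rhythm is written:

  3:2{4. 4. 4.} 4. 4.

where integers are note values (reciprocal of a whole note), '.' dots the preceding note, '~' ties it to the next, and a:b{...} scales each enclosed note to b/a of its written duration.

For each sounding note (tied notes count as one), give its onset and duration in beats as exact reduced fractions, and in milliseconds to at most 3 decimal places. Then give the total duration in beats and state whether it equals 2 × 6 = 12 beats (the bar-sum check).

1) 0.0ms=0b +1666.667ms=2b
2) 1666.667ms=2b +1666.667ms=2b
3) 3333.333ms=4b +1666.667ms=2b
4) 5000.0ms=6b +2500.0ms=3b
5) 7500.0ms=9b +2500.0ms=3b
Σ=12b of 12 (72bpm 6/8) — PASS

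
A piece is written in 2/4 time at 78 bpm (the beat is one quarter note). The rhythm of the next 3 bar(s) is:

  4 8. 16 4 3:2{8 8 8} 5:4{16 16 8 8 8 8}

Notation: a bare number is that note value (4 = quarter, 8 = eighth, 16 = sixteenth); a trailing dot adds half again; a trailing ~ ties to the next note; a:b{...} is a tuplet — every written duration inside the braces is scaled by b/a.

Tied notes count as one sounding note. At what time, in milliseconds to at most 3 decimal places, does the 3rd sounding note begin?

note 3 onset = 7/4b = 1346.154ms

1. 0.0ms @ 0 + 769.231ms (1)
2. 769.231ms @ 1 + 576.923ms (3/4)
3. 1346.154ms @ 7/4 + 192.308ms (1/4)
4. 1538.462ms @ 2 + 769.231ms (1)
5. 2307.692ms @ 3 + 256.41ms (1/3)
6. 2564.103ms @ 10/3 + 256.41ms (1/3)
7. 2820.513ms @ 11/3 + 256.41ms (1/3)
8. 3076.923ms @ 4 + 153.846ms (1/5)
9. 3230.769ms @ 21/5 + 153.846ms (1/5)
10. 3384.615ms @ 22/5 + 307.692ms (2/5)
11. 3692.308ms @ 24/5 + 307.692ms (2/5)
12. 4000.0ms @ 26/5 + 307.692ms (2/5)
13. 4307.692ms @ 28/5 + 307.692ms (2/5)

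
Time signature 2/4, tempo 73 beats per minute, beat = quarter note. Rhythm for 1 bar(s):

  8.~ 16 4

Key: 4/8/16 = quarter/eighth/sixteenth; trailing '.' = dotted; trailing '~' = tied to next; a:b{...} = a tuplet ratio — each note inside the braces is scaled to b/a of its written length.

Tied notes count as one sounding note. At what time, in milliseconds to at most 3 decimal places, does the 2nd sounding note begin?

1. 0.0ms @ 0 + 821.918ms (1)
2. 821.918ms @ 1 + 821.918ms (1)

note 2 onset = 1b = 821.918ms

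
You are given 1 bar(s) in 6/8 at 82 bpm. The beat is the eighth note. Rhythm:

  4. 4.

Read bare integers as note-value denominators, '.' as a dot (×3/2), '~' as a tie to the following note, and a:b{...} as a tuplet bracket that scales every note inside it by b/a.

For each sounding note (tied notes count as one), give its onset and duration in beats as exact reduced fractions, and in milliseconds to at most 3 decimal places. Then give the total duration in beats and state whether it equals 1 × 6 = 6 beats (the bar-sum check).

1) 0.0ms=0b +2195.122ms=3b
2) 2195.122ms=3b +2195.122ms=3b
Σ=6b of 6 (82bpm 6/8) — PASS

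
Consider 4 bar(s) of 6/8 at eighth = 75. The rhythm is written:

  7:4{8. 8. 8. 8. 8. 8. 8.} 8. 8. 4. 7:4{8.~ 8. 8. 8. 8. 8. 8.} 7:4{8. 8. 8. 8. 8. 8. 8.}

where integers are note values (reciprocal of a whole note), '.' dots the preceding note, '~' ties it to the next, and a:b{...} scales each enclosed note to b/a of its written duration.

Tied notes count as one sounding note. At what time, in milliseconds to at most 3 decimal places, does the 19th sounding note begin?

note 19 onset = 138/7b = 15771.429ms

1. 0.0ms @ 0 + 685.714ms (6/7)
2. 685.714ms @ 6/7 + 685.714ms (6/7)
3. 1371.429ms @ 12/7 + 685.714ms (6/7)
4. 2057.143ms @ 18/7 + 685.714ms (6/7)
5. 2742.857ms @ 24/7 + 685.714ms (6/7)
6. 3428.571ms @ 30/7 + 685.714ms (6/7)
7. 4114.286ms @ 36/7 + 685.714ms (6/7)
8. 4800.0ms @ 6 + 1200.0ms (3/2)
9. 6000.0ms @ 15/2 + 1200.0ms (3/2)
10. 7200.0ms @ 9 + 2400.0ms (3)
11. 9600.0ms @ 12 + 1371.429ms (12/7)
12. 10971.429ms @ 96/7 + 685.714ms (6/7)
13. 11657.143ms @ 102/7 + 685.714ms (6/7)
14. 12342.857ms @ 108/7 + 685.714ms (6/7)
15. 13028.571ms @ 114/7 + 685.714ms (6/7)
16. 13714.286ms @ 120/7 + 685.714ms (6/7)
17. 14400.0ms @ 18 + 685.714ms (6/7)
18. 15085.714ms @ 132/7 + 685.714ms (6/7)
19. 15771.429ms @ 138/7 + 685.714ms (6/7)
20. 16457.143ms @ 144/7 + 685.714ms (6/7)
21. 17142.857ms @ 150/7 + 685.714ms (6/7)
22. 17828.571ms @ 156/7 + 685.714ms (6/7)
23. 18514.286ms @ 162/7 + 685.714ms (6/7)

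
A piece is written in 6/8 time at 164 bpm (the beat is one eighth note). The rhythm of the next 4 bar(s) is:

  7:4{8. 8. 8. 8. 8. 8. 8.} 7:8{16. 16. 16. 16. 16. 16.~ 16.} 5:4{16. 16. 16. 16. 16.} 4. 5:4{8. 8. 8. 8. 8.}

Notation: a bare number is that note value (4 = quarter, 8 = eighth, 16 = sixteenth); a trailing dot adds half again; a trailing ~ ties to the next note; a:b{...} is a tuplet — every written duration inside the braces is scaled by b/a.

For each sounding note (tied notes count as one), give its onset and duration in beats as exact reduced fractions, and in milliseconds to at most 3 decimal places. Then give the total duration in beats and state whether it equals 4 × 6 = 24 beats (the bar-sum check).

1) 0.0ms=0b +313.589ms=6/7b
2) 313.589ms=6/7b +313.589ms=6/7b
3) 627.178ms=12/7b +313.589ms=6/7b
4) 940.767ms=18/7b +313.589ms=6/7b
5) 1254.355ms=24/7b +313.589ms=6/7b
6) 1567.944ms=30/7b +313.589ms=6/7b
7) 1881.533ms=36/7b +313.589ms=6/7b
8) 2195.122ms=6b +313.589ms=6/7b
9) 2508.711ms=48/7b +313.589ms=6/7b
10) 2822.3ms=54/7b +313.589ms=6/7b
11) 3135.889ms=60/7b +313.589ms=6/7b
12) 3449.477ms=66/7b +313.589ms=6/7b
13) 3763.066ms=72/7b +627.178ms=12/7b
14) 4390.244ms=12b +219.512ms=3/5b
15) 4609.756ms=63/5b +219.512ms=3/5b
16) 4829.268ms=66/5b +219.512ms=3/5b
17) 5048.78ms=69/5b +219.512ms=3/5b
18) 5268.293ms=72/5b +219.512ms=3/5b
19) 5487.805ms=15b +1097.561ms=3b
20) 6585.366ms=18b +439.024ms=6/5b
21) 7024.39ms=96/5b +439.024ms=6/5b
22) 7463.415ms=102/5b +439.024ms=6/5b
23) 7902.439ms=108/5b +439.024ms=6/5b
24) 8341.463ms=114/5b +439.024ms=6/5b
Σ=24b of 24 (164bpm 6/8) — PASS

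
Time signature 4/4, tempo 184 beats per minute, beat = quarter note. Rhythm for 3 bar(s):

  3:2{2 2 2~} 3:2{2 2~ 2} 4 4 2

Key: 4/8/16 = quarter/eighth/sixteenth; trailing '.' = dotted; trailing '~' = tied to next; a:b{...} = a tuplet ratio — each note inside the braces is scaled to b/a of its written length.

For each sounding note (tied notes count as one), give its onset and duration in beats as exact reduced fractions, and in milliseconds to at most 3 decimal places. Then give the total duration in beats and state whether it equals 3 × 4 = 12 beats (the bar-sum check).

1) 0.0ms=0b +434.783ms=4/3b
2) 434.783ms=4/3b +434.783ms=4/3b
3) 869.565ms=8/3b +869.565ms=8/3b
4) 1739.13ms=16/3b +869.565ms=8/3b
5) 2608.696ms=8b +326.087ms=1b
6) 2934.783ms=9b +326.087ms=1b
7) 3260.87ms=10b +652.174ms=2b
Σ=12b of 12 (184bpm 4/4) — PASS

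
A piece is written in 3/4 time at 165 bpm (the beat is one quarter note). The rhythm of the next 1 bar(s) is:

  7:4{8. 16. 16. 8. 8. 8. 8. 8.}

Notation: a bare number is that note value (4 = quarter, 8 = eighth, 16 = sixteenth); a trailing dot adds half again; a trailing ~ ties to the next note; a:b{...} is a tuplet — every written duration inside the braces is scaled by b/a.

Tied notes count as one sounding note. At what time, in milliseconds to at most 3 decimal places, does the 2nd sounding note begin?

1. 0.0ms @ 0 + 155.844ms (3/7)
2. 155.844ms @ 3/7 + 77.922ms (3/14)
3. 233.766ms @ 9/14 + 77.922ms (3/14)
4. 311.688ms @ 6/7 + 155.844ms (3/7)
5. 467.532ms @ 9/7 + 155.844ms (3/7)
6. 623.377ms @ 12/7 + 155.844ms (3/7)
7. 779.221ms @ 15/7 + 155.844ms (3/7)
8. 935.065ms @ 18/7 + 155.844ms (3/7)

note 2 onset = 3/7b = 155.844ms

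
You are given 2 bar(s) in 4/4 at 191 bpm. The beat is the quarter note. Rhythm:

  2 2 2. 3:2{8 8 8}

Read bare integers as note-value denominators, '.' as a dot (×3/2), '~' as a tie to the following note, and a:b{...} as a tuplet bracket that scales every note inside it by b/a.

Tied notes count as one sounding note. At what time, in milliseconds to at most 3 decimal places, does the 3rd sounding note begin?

note 3 onset = 4b = 1256.545ms

1. 0.0ms @ 0 + 628.272ms (2)
2. 628.272ms @ 2 + 628.272ms (2)
3. 1256.545ms @ 4 + 942.408ms (3)
4. 2198.953ms @ 7 + 104.712ms (1/3)
5. 2303.665ms @ 22/3 + 104.712ms (1/3)
6. 2408.377ms @ 23/3 + 104.712ms (1/3)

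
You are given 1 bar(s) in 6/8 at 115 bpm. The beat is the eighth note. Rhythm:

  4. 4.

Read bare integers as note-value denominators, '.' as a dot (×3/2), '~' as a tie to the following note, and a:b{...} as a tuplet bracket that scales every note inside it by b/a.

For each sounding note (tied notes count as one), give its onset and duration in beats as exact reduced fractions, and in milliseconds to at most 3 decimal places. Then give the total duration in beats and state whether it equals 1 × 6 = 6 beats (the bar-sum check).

1) 0.0ms=0b +1565.217ms=3b
2) 1565.217ms=3b +1565.217ms=3b
Σ=6b of 6 (115bpm 6/8) — PASS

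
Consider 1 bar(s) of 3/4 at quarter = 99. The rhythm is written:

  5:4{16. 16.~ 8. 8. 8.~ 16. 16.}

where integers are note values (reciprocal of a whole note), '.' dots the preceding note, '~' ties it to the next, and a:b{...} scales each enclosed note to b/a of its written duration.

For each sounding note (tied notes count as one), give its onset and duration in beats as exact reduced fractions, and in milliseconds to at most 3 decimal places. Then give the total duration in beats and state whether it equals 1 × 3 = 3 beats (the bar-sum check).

1) 0.0ms=0b +181.818ms=3/10b
2) 181.818ms=3/10b +545.455ms=9/10b
3) 727.273ms=6/5b +363.636ms=3/5b
4) 1090.909ms=9/5b +545.455ms=9/10b
5) 1636.364ms=27/10b +181.818ms=3/10b
Σ=3b of 3 (99bpm 3/4) — PASS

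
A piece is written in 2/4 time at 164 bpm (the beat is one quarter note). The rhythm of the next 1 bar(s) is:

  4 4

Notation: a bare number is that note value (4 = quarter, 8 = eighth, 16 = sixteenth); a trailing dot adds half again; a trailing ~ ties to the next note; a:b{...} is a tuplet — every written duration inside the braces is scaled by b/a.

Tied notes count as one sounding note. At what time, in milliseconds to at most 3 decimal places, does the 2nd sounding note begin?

note 2 onset = 1b = 365.854ms

1. 0.0ms @ 0 + 365.854ms (1)
2. 365.854ms @ 1 + 365.854ms (1)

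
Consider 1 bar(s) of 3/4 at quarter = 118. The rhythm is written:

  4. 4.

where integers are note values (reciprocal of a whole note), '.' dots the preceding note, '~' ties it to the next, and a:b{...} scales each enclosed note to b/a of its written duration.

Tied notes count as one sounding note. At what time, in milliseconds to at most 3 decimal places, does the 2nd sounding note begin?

1. 0.0ms @ 0 + 762.712ms (3/2)
2. 762.712ms @ 3/2 + 762.712ms (3/2)

note 2 onset = 3/2b = 762.712ms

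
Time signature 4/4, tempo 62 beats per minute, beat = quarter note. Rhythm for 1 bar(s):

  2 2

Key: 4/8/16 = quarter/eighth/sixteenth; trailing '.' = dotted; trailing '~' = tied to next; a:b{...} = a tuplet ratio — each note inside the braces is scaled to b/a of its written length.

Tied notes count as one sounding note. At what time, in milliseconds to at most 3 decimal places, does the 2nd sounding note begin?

1. 0.0ms @ 0 + 1935.484ms (2)
2. 1935.484ms @ 2 + 1935.484ms (2)

note 2 onset = 2b = 1935.484ms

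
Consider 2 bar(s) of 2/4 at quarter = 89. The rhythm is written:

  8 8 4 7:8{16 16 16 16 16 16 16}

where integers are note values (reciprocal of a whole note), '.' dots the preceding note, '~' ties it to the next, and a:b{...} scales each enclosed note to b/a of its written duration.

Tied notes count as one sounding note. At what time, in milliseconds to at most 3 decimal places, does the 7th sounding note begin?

note 7 onset = 20/7b = 1926.164ms

1. 0.0ms @ 0 + 337.079ms (1/2)
2. 337.079ms @ 1/2 + 337.079ms (1/2)
3. 674.157ms @ 1 + 674.157ms (1)
4. 1348.315ms @ 2 + 192.616ms (2/7)
5. 1540.931ms @ 16/7 + 192.616ms (2/7)
6. 1733.547ms @ 18/7 + 192.616ms (2/7)
7. 1926.164ms @ 20/7 + 192.616ms (2/7)
8. 2118.78ms @ 22/7 + 192.616ms (2/7)
9. 2311.396ms @ 24/7 + 192.616ms (2/7)
10. 2504.013ms @ 26/7 + 192.616ms (2/7)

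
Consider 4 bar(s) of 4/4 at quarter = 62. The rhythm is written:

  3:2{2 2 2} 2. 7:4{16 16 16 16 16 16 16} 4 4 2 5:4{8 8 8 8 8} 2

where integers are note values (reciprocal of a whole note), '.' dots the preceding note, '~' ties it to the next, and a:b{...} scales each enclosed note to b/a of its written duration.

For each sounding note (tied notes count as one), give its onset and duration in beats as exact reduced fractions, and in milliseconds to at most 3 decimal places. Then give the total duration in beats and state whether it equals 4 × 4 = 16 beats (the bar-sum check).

1) 0.0ms=0b +1290.323ms=4/3b
2) 1290.323ms=4/3b +1290.323ms=4/3b
3) 2580.645ms=8/3b +1290.323ms=4/3b
4) 3870.968ms=4b +2903.226ms=3b
5) 6774.194ms=7b +138.249ms=1/7b
6) 6912.442ms=50/7b +138.249ms=1/7b
7) 7050.691ms=51/7b +138.249ms=1/7b
8) 7188.94ms=52/7b +138.249ms=1/7b
9) 7327.189ms=53/7b +138.249ms=1/7b
10) 7465.438ms=54/7b +138.249ms=1/7b
11) 7603.687ms=55/7b +138.249ms=1/7b
12) 7741.935ms=8b +967.742ms=1b
13) 8709.677ms=9b +967.742ms=1b
14) 9677.419ms=10b +1935.484ms=2b
15) 11612.903ms=12b +387.097ms=2/5b
16) 12000.0ms=62/5b +387.097ms=2/5b
17) 12387.097ms=64/5b +387.097ms=2/5b
18) 12774.194ms=66/5b +387.097ms=2/5b
19) 13161.29ms=68/5b +387.097ms=2/5b
20) 13548.387ms=14b +1935.484ms=2b
Σ=16b of 16 (62bpm 4/4) — PASS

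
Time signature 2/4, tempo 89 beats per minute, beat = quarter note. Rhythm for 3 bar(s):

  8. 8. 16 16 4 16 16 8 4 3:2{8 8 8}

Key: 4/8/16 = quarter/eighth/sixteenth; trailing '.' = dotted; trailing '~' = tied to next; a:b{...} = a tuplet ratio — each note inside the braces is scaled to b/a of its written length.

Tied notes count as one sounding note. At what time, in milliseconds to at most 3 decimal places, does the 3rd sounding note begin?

note 3 onset = 3/2b = 1011.236ms

1. 0.0ms @ 0 + 505.618ms (3/4)
2. 505.618ms @ 3/4 + 505.618ms (3/4)
3. 1011.236ms @ 3/2 + 168.539ms (1/4)
4. 1179.775ms @ 7/4 + 168.539ms (1/4)
5. 1348.315ms @ 2 + 674.157ms (1)
6. 2022.472ms @ 3 + 168.539ms (1/4)
7. 2191.011ms @ 13/4 + 168.539ms (1/4)
8. 2359.551ms @ 7/2 + 337.079ms (1/2)
9. 2696.629ms @ 4 + 674.157ms (1)
10. 3370.787ms @ 5 + 224.719ms (1/3)
11. 3595.506ms @ 16/3 + 224.719ms (1/3)
12. 3820.225ms @ 17/3 + 224.719ms (1/3)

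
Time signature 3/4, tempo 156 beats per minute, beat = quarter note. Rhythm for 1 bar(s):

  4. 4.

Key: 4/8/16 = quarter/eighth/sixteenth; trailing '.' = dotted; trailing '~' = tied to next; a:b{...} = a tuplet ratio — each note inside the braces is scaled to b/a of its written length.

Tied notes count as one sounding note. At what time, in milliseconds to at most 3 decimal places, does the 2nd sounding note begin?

note 2 onset = 3/2b = 576.923ms

1. 0.0ms @ 0 + 576.923ms (3/2)
2. 576.923ms @ 3/2 + 576.923ms (3/2)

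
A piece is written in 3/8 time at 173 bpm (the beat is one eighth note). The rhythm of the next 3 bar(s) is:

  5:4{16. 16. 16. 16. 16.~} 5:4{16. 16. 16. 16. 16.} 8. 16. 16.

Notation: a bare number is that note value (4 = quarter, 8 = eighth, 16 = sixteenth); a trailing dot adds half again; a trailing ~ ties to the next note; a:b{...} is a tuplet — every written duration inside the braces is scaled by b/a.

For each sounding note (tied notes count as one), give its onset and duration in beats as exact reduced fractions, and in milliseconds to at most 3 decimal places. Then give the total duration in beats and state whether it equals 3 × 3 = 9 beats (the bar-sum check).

1) 0.0ms=0b +208.092ms=3/5b
2) 208.092ms=3/5b +208.092ms=3/5b
3) 416.185ms=6/5b +208.092ms=3/5b
4) 624.277ms=9/5b +208.092ms=3/5b
5) 832.37ms=12/5b +416.185ms=6/5b
6) 1248.555ms=18/5b +208.092ms=3/5b
7) 1456.647ms=21/5b +208.092ms=3/5b
8) 1664.74ms=24/5b +208.092ms=3/5b
9) 1872.832ms=27/5b +208.092ms=3/5b
10) 2080.925ms=6b +520.231ms=3/2b
11) 2601.156ms=15/2b +260.116ms=3/4b
12) 2861.272ms=33/4b +260.116ms=3/4b
Σ=9b of 9 (173bpm 3/8) — PASS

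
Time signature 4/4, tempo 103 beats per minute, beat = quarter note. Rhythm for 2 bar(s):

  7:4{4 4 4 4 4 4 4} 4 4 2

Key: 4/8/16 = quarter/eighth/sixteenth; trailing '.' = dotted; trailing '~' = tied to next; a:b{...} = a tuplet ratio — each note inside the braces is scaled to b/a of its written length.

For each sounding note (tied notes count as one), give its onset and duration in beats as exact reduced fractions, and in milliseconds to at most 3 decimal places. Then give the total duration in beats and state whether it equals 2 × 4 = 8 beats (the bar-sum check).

1) 0.0ms=0b +332.871ms=4/7b
2) 332.871ms=4/7b +332.871ms=4/7b
3) 665.742ms=8/7b +332.871ms=4/7b
4) 998.613ms=12/7b +332.871ms=4/7b
5) 1331.484ms=16/7b +332.871ms=4/7b
6) 1664.355ms=20/7b +332.871ms=4/7b
7) 1997.226ms=24/7b +332.871ms=4/7b
8) 2330.097ms=4b +582.524ms=1b
9) 2912.621ms=5b +582.524ms=1b
10) 3495.146ms=6b +1165.049ms=2b
Σ=8b of 8 (103bpm 4/4) — PASS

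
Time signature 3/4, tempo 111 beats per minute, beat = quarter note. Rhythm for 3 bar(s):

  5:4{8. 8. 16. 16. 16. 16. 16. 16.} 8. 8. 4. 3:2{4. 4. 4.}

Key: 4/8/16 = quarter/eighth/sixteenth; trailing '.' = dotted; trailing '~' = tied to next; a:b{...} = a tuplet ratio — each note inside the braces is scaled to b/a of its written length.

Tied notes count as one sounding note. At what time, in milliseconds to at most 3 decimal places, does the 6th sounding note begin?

1. 0.0ms @ 0 + 324.324ms (3/5)
2. 324.324ms @ 3/5 + 324.324ms (3/5)
3. 648.649ms @ 6/5 + 162.162ms (3/10)
4. 810.811ms @ 3/2 + 162.162ms (3/10)
5. 972.973ms @ 9/5 + 162.162ms (3/10)
6. 1135.135ms @ 21/10 + 162.162ms (3/10)
7. 1297.297ms @ 12/5 + 162.162ms (3/10)
8. 1459.459ms @ 27/10 + 162.162ms (3/10)
9. 1621.622ms @ 3 + 405.405ms (3/4)
10. 2027.027ms @ 15/4 + 405.405ms (3/4)
11. 2432.432ms @ 9/2 + 810.811ms (3/2)
12. 3243.243ms @ 6 + 540.541ms (1)
13. 3783.784ms @ 7 + 540.541ms (1)
14. 4324.324ms @ 8 + 540.541ms (1)

note 6 onset = 21/10b = 1135.135ms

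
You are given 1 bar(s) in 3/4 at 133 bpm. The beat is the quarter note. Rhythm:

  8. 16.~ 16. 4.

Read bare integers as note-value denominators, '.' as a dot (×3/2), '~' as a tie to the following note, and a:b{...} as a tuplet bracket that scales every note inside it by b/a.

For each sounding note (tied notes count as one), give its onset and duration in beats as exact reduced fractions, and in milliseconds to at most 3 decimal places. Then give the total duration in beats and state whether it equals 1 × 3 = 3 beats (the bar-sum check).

1) 0.0ms=0b +338.346ms=3/4b
2) 338.346ms=3/4b +338.346ms=3/4b
3) 676.692ms=3/2b +676.692ms=3/2b
Σ=3b of 3 (133bpm 3/4) — PASS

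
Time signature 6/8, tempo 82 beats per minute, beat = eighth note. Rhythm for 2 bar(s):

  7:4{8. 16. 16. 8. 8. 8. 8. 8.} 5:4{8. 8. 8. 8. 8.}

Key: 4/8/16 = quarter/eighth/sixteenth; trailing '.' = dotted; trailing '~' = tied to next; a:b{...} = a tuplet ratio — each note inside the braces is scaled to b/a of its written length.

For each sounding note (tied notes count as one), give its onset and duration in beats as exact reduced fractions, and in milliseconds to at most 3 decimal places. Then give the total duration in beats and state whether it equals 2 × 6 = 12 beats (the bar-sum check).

1) 0.0ms=0b +627.178ms=6/7b
2) 627.178ms=6/7b +313.589ms=3/7b
3) 940.767ms=9/7b +313.589ms=3/7b
4) 1254.355ms=12/7b +627.178ms=6/7b
5) 1881.533ms=18/7b +627.178ms=6/7b
6) 2508.711ms=24/7b +627.178ms=6/7b
7) 3135.889ms=30/7b +627.178ms=6/7b
8) 3763.066ms=36/7b +627.178ms=6/7b
9) 4390.244ms=6b +878.049ms=6/5b
10) 5268.293ms=36/5b +878.049ms=6/5b
11) 6146.341ms=42/5b +878.049ms=6/5b
12) 7024.39ms=48/5b +878.049ms=6/5b
13) 7902.439ms=54/5b +878.049ms=6/5b
Σ=12b of 12 (82bpm 6/8) — PASS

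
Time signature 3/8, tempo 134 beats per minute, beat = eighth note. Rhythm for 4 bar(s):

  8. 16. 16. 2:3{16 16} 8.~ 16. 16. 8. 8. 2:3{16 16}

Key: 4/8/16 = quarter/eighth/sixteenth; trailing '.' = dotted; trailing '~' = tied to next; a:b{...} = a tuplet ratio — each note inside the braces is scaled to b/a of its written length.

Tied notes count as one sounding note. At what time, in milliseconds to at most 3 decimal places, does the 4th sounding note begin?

note 4 onset = 3b = 1343.284ms

1. 0.0ms @ 0 + 671.642ms (3/2)
2. 671.642ms @ 3/2 + 335.821ms (3/4)
3. 1007.463ms @ 9/4 + 335.821ms (3/4)
4. 1343.284ms @ 3 + 335.821ms (3/4)
5. 1679.104ms @ 15/4 + 335.821ms (3/4)
6. 2014.925ms @ 9/2 + 1007.463ms (9/4)
7. 3022.388ms @ 27/4 + 335.821ms (3/4)
8. 3358.209ms @ 15/2 + 671.642ms (3/2)
9. 4029.851ms @ 9 + 671.642ms (3/2)
10. 4701.493ms @ 21/2 + 335.821ms (3/4)
11. 5037.313ms @ 45/4 + 335.821ms (3/4)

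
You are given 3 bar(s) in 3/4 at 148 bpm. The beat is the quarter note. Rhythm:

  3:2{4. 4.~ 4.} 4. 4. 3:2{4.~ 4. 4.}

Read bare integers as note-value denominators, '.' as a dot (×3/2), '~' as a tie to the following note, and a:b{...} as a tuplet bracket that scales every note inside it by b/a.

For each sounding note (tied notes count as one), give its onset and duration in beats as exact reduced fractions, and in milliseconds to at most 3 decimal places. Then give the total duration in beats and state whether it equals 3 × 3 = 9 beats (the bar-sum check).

1) 0.0ms=0b +405.405ms=1b
2) 405.405ms=1b +810.811ms=2b
3) 1216.216ms=3b +608.108ms=3/2b
4) 1824.324ms=9/2b +608.108ms=3/2b
5) 2432.432ms=6b +810.811ms=2b
6) 3243.243ms=8b +405.405ms=1b
Σ=9b of 9 (148bpm 3/4) — PASS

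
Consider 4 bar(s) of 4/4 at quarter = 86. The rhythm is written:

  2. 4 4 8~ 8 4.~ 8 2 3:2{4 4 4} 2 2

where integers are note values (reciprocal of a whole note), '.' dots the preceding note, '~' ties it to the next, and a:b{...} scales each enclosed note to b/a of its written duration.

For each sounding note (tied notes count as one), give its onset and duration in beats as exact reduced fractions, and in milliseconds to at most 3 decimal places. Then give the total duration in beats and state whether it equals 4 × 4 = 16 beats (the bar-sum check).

1) 0.0ms=0b +2093.023ms=3b
2) 2093.023ms=3b +697.674ms=1b
3) 2790.698ms=4b +697.674ms=1b
4) 3488.372ms=5b +697.674ms=1b
5) 4186.047ms=6b +1395.349ms=2b
6) 5581.395ms=8b +1395.349ms=2b
7) 6976.744ms=10b +465.116ms=2/3b
8) 7441.86ms=32/3b +465.116ms=2/3b
9) 7906.977ms=34/3b +465.116ms=2/3b
10) 8372.093ms=12b +1395.349ms=2b
11) 9767.442ms=14b +1395.349ms=2b
Σ=16b of 16 (86bpm 4/4) — PASS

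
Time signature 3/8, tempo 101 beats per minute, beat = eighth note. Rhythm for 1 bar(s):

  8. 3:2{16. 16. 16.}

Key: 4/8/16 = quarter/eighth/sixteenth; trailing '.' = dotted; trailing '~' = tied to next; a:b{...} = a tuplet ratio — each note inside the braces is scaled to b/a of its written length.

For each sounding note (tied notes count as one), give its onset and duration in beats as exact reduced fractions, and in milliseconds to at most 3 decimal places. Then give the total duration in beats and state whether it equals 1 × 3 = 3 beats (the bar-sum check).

1) 0.0ms=0b +891.089ms=3/2b
2) 891.089ms=3/2b +297.03ms=1/2b
3) 1188.119ms=2b +297.03ms=1/2b
4) 1485.149ms=5/2b +297.03ms=1/2b
Σ=3b of 3 (101bpm 3/8) — PASS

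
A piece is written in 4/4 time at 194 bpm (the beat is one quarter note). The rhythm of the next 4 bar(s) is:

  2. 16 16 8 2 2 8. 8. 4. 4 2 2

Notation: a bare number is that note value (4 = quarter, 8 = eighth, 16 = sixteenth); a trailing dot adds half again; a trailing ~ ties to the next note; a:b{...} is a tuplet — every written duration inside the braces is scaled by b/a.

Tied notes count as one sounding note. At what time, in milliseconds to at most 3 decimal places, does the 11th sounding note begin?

note 11 onset = 12b = 3711.34ms

1. 0.0ms @ 0 + 927.835ms (3)
2. 927.835ms @ 3 + 77.32ms (1/4)
3. 1005.155ms @ 13/4 + 77.32ms (1/4)
4. 1082.474ms @ 7/2 + 154.639ms (1/2)
5. 1237.113ms @ 4 + 618.557ms (2)
6. 1855.67ms @ 6 + 618.557ms (2)
7. 2474.227ms @ 8 + 231.959ms (3/4)
8. 2706.186ms @ 35/4 + 231.959ms (3/4)
9. 2938.144ms @ 19/2 + 463.918ms (3/2)
10. 3402.062ms @ 11 + 309.278ms (1)
11. 3711.34ms @ 12 + 618.557ms (2)
12. 4329.897ms @ 14 + 618.557ms (2)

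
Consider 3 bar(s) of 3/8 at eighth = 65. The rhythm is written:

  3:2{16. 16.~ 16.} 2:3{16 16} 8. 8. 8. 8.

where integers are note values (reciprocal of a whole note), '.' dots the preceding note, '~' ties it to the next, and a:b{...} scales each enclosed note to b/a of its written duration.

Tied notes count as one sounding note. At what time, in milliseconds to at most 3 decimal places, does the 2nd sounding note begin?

note 2 onset = 1/2b = 461.538ms

1. 0.0ms @ 0 + 461.538ms (1/2)
2. 461.538ms @ 1/2 + 923.077ms (1)
3. 1384.615ms @ 3/2 + 692.308ms (3/4)
4. 2076.923ms @ 9/4 + 692.308ms (3/4)
5. 2769.231ms @ 3 + 1384.615ms (3/2)
6. 4153.846ms @ 9/2 + 1384.615ms (3/2)
7. 5538.462ms @ 6 + 1384.615ms (3/2)
8. 6923.077ms @ 15/2 + 1384.615ms (3/2)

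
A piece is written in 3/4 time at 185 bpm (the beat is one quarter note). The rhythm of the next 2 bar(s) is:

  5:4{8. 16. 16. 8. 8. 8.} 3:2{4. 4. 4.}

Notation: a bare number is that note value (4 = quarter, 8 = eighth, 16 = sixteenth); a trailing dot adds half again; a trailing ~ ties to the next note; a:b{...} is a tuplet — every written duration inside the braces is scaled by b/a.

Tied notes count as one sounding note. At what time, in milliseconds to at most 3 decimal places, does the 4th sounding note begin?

note 4 onset = 6/5b = 389.189ms

1. 0.0ms @ 0 + 194.595ms (3/5)
2. 194.595ms @ 3/5 + 97.297ms (3/10)
3. 291.892ms @ 9/10 + 97.297ms (3/10)
4. 389.189ms @ 6/5 + 194.595ms (3/5)
5. 583.784ms @ 9/5 + 194.595ms (3/5)
6. 778.378ms @ 12/5 + 194.595ms (3/5)
7. 972.973ms @ 3 + 324.324ms (1)
8. 1297.297ms @ 4 + 324.324ms (1)
9. 1621.622ms @ 5 + 324.324ms (1)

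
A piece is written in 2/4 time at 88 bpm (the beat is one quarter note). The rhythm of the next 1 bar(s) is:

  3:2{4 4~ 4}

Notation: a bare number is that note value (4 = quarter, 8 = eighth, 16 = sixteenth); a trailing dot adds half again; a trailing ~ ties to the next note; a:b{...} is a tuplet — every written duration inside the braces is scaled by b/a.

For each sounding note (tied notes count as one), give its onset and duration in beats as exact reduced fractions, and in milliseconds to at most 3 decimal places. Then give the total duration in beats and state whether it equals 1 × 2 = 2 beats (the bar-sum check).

1) 0.0ms=0b +454.545ms=2/3b
2) 454.545ms=2/3b +909.091ms=4/3b
Σ=2b of 2 (88bpm 2/4) — PASS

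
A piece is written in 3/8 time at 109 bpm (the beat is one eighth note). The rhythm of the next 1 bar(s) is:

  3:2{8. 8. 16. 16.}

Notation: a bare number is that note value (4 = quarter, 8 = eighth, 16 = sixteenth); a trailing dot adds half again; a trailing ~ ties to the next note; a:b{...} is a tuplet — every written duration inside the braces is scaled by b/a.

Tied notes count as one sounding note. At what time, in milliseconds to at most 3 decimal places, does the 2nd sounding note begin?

note 2 onset = 1b = 550.459ms

1. 0.0ms @ 0 + 550.459ms (1)
2. 550.459ms @ 1 + 550.459ms (1)
3. 1100.917ms @ 2 + 275.229ms (1/2)
4. 1376.147ms @ 5/2 + 275.229ms (1/2)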